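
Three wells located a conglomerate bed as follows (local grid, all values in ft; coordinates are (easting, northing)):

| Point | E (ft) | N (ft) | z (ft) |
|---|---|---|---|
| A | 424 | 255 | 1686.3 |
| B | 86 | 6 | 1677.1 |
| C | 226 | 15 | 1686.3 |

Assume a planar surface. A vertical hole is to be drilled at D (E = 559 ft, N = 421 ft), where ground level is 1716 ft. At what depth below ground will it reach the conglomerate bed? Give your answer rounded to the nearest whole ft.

Let the plane be z = a·E + b·N + c.
B−A: −338a − 249b = −9.2;  C−A: −198a − 240b = 0.
Solving gives a = 0.06939, b = −0.05725.
Then c = 1686.3 − a·424 − b·255 = 1671.48.
At (559, 421): z_contact = 38.8 − 24.1 + 1671.48 = 1686.2 ft.
Depth below ground = 1716 − 1686.2 = 30 ft.

30 ft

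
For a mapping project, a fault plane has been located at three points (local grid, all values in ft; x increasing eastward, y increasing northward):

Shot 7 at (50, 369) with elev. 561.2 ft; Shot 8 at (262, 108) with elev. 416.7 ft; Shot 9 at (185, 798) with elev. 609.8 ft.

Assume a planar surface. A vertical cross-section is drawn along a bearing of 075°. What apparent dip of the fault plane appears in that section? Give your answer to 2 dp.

17.55°

Let the plane be z = a·x + b·y + c.
Shot 8−Shot 7: 212a − 261b = −144.5;  Shot 9−Shot 7: 135a + 429b = 48.6.
Solving gives a = −0.39075, b = 0.23625.
Unit vector along 075° is (sin 75°, cos 75°) = (0.9659, 0.2588).
Slope in that direction = a·(0.9659) + b·(0.2588) = −0.31629.
Apparent dip = arctan|0.31629| = 17.55° (true dip is 24.5°, so apparent ≤ true as expected).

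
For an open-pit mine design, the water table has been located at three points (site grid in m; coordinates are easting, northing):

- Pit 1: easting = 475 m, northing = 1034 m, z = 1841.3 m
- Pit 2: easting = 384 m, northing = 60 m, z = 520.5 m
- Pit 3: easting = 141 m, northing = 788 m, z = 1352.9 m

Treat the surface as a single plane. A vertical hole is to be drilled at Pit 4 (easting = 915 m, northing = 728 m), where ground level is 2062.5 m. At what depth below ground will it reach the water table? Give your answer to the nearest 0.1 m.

Let the plane be z = a·easting + b·northing + c.
Pit 2−Pit 1: −91a − 974b = −1320.8;  Pit 3−Pit 1: −334a − 246b = −488.4.
Solving gives a = 0.497755, b = 1.309553.
Then c = 1841.3 − a·475 − b·1034 = 250.79.
At (915, 728): z_contact = 455.45 + 953.35 + 250.79 = 1659.59 m.
Depth below ground = 2062.5 − 1659.59 = 402.9 m.

402.9 m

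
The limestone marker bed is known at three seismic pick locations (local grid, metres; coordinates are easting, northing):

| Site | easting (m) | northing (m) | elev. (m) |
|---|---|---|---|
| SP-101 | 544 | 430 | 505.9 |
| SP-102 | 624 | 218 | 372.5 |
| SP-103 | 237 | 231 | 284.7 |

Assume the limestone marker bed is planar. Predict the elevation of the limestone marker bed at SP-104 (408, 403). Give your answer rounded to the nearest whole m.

Two edge vectors: SP-101→SP-102 = (80, -212, -133.4), SP-101→SP-103 = (-307, -199, -221.2).
Normal n = (SP-101→SP-102) × (SP-101→SP-103) = (20347.8, 58649.8, -81004).
So ∂z/∂easting = −n_x/n_z = 0.25120 and ∂z/∂northing = −n_y/n_z = 0.72404.
Intercept c from SP-101: 505.9 − 136.65 − 311.34 = 57.91.
At (408, 403): z = 102.5 + 291.8 + 57.91 = 452.2 m.

452 m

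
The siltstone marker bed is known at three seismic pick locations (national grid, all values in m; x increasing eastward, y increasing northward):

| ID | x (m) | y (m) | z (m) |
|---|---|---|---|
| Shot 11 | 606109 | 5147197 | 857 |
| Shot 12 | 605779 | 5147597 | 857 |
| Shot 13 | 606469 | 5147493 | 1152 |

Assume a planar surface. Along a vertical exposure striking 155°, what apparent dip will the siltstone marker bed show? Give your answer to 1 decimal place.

Let the plane be z = a·x + b·y + c.
Shot 12−Shot 11: −330a + 400b = 0;  Shot 13−Shot 11: 360a + 296b = 295.
Solving gives a = 0.48825, b = 0.40281.
Unit vector along 155° is (sin 155°, cos 155°) = (0.4226, -0.9063).
Slope in that direction = a·(0.4226) + b·(-0.9063) = −0.15872.
Apparent dip = arctan|0.15872| = 9.0° (true dip is 32.3°, so apparent ≤ true as expected).

9.0°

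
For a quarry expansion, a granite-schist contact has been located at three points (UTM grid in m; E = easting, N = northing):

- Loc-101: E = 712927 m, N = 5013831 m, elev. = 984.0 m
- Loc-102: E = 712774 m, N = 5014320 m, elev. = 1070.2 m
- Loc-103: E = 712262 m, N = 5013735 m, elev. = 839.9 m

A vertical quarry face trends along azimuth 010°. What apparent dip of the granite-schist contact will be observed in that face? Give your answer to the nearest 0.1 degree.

14.7°

Let the plane be z = a·E + b·N + c.
Loc-102−Loc-101: −153a + 489b = 86.2;  Loc-103−Loc-101: −665a − 96b = −144.1.
Solving gives a = 0.18298, b = 0.23353.
Unit vector along 010° is (sin 10°, cos 10°) = (0.1736, 0.9848).
Slope in that direction = a·(0.1736) + b·(0.9848) = 0.26176.
Apparent dip = arctan|0.26176| = 14.7° (true dip is 16.5°, so apparent ≤ true as expected).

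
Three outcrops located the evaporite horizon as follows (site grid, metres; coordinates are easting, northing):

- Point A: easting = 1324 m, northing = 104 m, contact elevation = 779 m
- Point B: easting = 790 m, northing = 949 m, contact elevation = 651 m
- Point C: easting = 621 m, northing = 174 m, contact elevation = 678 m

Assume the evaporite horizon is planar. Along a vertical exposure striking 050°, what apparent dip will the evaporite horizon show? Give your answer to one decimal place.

3.6°

Two edge vectors: Point A→Point B = (-534, 845, -128), Point A→Point C = (-703, 70, -101).
Normal n = (Point A→Point B) × (Point A→Point C) = (-76385, 36050, 556655).
So ∂z/∂easting = −n_x/n_z = 0.13722 and ∂z/∂northing = −n_y/n_z = −0.06476.
Unit vector along 050° is (sin 50°, cos 50°) = (0.7660, 0.6428).
Slope in that direction = a·(0.7660) + b·(0.6428) = 0.06349.
Apparent dip = arctan|0.06349| = 3.6° (true dip is 8.6°, so apparent ≤ true as expected).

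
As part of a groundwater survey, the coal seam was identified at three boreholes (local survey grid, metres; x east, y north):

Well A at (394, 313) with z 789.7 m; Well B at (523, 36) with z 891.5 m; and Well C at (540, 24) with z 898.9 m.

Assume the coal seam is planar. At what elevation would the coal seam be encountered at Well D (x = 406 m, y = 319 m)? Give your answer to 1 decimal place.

791.4 m

Two edge vectors: Well A→Well B = (129, -277, 101.8), Well A→Well C = (146, -289, 109.2).
Normal n = (Well A→Well B) × (Well A→Well C) = (-828.2, 776, 3161).
So ∂z/∂x = −n_x/n_z = 0.26201 and ∂z/∂y = −n_y/n_z = −0.24549.
Intercept c from Well A: 789.7 − 103.23 + 76.84 = 763.31.
At (406, 319): z = 106.4 − 78.3 + 763.31 = 791.4 m.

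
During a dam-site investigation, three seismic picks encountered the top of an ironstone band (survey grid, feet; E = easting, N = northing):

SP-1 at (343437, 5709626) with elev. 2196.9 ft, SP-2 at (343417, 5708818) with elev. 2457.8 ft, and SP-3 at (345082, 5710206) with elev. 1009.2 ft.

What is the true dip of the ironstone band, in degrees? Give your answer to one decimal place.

34.5°

Let the plane be z = a·E + b·N + c.
SP-2−SP-1: −20a − 808b = 260.9;  SP-3−SP-1: 1645a + 580b = −1187.7.
Solving gives a = −0.61351, b = −0.30771.
Gradient magnitude |∇z| = √(a² + b²) = √(0.37640 + 0.09469) = 0.68635.
True dip = arctan(0.68635) = 34.5°, dipping toward ENE (azimuth ≈ 063°).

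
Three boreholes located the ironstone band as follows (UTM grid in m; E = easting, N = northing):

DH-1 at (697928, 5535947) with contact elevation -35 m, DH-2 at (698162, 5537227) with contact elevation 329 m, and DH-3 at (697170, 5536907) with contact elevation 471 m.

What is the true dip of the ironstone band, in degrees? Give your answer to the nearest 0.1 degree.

Two edge vectors: DH-1→DH-2 = (234, 1280, 364), DH-1→DH-3 = (-758, 960, 506).
Normal n = (DH-1→DH-2) × (DH-1→DH-3) = (298240, -394316, 1194880).
So ∂z/∂E = −n_x/n_z = −0.24960 and ∂z/∂N = −n_y/n_z = 0.33000.
Gradient magnitude |∇z| = √(a² + b²) = √(0.06230 + 0.10890) = 0.41377.
True dip = arctan(0.41377) = 22.5°, dipping toward SE (azimuth ≈ 143°).

22.5°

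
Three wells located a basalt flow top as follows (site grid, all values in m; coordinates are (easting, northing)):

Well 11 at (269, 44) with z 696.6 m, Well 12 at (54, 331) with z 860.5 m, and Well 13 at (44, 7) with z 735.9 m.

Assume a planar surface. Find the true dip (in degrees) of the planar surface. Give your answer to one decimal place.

Let the plane be z = a·E + b·N + c.
Well 12−Well 11: −215a + 287b = 163.9;  Well 13−Well 11: −225a − 37b = 39.3.
Solving gives a = −0.23912, b = 0.39195.
Gradient magnitude |∇z| = √(a² + b²) = √(0.05718 + 0.15362) = 0.45913.
True dip = arctan(0.45913) = 24.7°, dipping toward SSE (azimuth ≈ 149°).

24.7°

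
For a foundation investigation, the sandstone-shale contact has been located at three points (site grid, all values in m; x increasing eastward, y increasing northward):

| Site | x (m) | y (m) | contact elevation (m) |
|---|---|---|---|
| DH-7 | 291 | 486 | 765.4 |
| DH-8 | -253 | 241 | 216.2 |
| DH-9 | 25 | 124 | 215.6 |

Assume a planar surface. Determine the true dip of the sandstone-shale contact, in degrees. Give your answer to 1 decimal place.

51.5°

Let the plane be z = a·x + b·y + c.
DH-8−DH-7: −544a − 245b = −549.2;  DH-9−DH-7: −266a − 362b = −549.8.
Solving gives a = 0.48657, b = 1.16125.
Gradient magnitude |∇z| = √(a² + b²) = √(0.23675 + 1.34850) = 1.25907.
True dip = arctan(1.25907) = 51.5°, dipping toward SSW (azimuth ≈ 203°).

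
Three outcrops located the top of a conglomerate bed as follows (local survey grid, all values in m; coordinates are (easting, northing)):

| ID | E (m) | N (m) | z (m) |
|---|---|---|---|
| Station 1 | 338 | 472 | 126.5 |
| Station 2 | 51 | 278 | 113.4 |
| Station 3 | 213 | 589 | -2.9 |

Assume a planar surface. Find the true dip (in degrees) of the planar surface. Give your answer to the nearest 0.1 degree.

Two edge vectors: Station 1→Station 2 = (-287, -194, -13.1), Station 1→Station 3 = (-125, 117, -129.4).
Normal n = (Station 1→Station 2) × (Station 1→Station 3) = (26636.3, -35500.3, -57829).
So ∂z/∂E = −n_x/n_z = 0.46060 and ∂z/∂N = −n_y/n_z = −0.61388.
Gradient magnitude |∇z| = √(a² + b²) = √(0.21216 + 0.37685) = 0.76747.
True dip = arctan(0.76747) = 37.5°, dipping toward NW (azimuth ≈ 323°).

37.5°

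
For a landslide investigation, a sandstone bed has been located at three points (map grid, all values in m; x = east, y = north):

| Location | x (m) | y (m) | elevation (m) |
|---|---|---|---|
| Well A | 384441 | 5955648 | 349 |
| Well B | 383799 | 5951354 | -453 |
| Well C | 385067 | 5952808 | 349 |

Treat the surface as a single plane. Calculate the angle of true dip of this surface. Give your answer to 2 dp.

Let the plane be z = a·x + b·y + c.
Well B−Well A: −642a − 4294b = −802;  Well C−Well A: 626a − 2840b = 0.
Solving gives a = 0.50488, b = 0.11129.
Gradient magnitude |∇z| = √(a² + b²) = √(0.25490 + 0.01238) = 0.51700.
True dip = arctan(0.51700) = 27.34°, dipping toward WSW (azimuth ≈ 258°).

27.34°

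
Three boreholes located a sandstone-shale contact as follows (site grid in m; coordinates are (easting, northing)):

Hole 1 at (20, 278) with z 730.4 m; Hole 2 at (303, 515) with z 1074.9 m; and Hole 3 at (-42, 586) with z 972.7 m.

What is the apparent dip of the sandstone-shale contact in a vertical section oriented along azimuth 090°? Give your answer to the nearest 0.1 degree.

Let the plane be z = a·E + b·N + c.
Hole 2−Hole 1: 283a + 237b = 344.5;  Hole 3−Hole 1: −62a + 308b = 242.3.
Solving gives a = 0.47793, b = 0.88289.
Unit vector along 090° is (sin 90°, cos 90°) = (1.0000, 0.0000).
Slope in that direction = a·(1.0000) + b·(0.0000) = 0.47793.
Apparent dip = arctan|0.47793| = 25.5° (true dip is 45.1°, so apparent ≤ true as expected).

25.5°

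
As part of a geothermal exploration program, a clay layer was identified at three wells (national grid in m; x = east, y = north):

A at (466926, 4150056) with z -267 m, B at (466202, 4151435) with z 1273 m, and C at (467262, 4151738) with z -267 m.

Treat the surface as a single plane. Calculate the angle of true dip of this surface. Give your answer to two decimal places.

57.53°

Two edge vectors: A→B = (-724, 1379, 1540), A→C = (336, 1682, 0).
Normal n = (A→B) × (A→C) = (-2590280, 517440, -1681112).
So ∂z/∂x = −n_x/n_z = −1.54081 and ∂z/∂y = −n_y/n_z = 0.30780.
Gradient magnitude |∇z| = √(a² + b²) = √(2.37411 + 0.09474) = 1.57126.
True dip = arctan(1.57126) = 57.53°, dipping toward ESE (azimuth ≈ 101°).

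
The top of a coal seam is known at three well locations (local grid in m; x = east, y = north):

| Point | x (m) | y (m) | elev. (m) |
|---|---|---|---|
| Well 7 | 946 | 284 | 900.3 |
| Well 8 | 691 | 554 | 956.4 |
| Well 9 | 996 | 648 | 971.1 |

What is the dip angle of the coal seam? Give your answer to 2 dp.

11.12°

Two edge vectors: Well 7→Well 8 = (-255, 270, 56.1), Well 7→Well 9 = (50, 364, 70.8).
Normal n = (Well 7→Well 8) × (Well 7→Well 9) = (-1304.4, 20859, -106320).
So ∂z/∂x = −n_x/n_z = −0.01227 and ∂z/∂y = −n_y/n_z = 0.19619.
Gradient magnitude |∇z| = √(a² + b²) = √(0.00015 + 0.03849) = 0.19657.
True dip = arctan(0.19657) = 11.12°, dipping toward S (azimuth ≈ 176°).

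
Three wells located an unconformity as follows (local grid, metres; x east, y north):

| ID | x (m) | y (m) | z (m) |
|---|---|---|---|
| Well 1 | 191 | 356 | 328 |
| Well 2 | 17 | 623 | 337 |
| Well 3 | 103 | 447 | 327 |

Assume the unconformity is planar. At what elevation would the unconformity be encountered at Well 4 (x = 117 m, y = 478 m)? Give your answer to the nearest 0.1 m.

Let the plane be z = a·x + b·y + c.
Well 2−Well 1: −174a + 267b = 9;  Well 3−Well 1: −88a + 91b = −1.
Solving gives a = 0.14174, b = 0.12608.
Then c = 328 − a·191 − b·356 = 256.04.
At (117, 478): z = 16.6 + 60.3 + 256.04 = 332.9 m.

332.9 m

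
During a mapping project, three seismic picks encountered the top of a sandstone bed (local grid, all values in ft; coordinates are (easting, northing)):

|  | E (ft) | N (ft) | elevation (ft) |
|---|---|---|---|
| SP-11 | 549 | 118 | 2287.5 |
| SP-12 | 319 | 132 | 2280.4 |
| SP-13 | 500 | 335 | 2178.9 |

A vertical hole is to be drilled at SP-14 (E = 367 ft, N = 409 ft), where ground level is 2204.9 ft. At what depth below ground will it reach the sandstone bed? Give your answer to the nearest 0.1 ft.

Two edge vectors: SP-11→SP-12 = (-230, 14, -7.1), SP-11→SP-13 = (-49, 217, -108.6).
Normal n = (SP-11→SP-12) × (SP-11→SP-13) = (20.3, -24630.1, -49224).
So ∂z/∂E = −n_x/n_z = 0.00041 and ∂z/∂N = −n_y/n_z = −0.50037.
Intercept c from SP-11: 2287.5 − 0.23 + 59.04 = 2346.32.
At (367, 409): z_contact = 0.15 − 204.65 + 2346.32 = 2141.82 ft.
Depth below ground = 2204.9 − 2141.82 = 63.1 ft.

63.1 ft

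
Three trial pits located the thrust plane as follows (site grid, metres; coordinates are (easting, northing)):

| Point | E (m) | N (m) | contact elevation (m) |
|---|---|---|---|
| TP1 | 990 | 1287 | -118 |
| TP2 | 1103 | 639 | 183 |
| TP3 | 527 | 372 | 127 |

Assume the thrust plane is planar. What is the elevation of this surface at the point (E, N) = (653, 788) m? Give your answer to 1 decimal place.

Two edge vectors: TP1→TP2 = (113, -648, 301), TP1→TP3 = (-463, -915, 245).
Normal n = (TP1→TP2) × (TP1→TP3) = (116655, -167048, -403419).
So ∂z/∂E = −n_x/n_z = 0.289166 and ∂z/∂N = −n_y/n_z = −0.414081.
Intercept c from TP1: -118 − 286.27 + 532.92 = 128.65.
At (653, 788): z = 188.8 − 326.3 + 128.65 = -8.8 m.

-8.8 m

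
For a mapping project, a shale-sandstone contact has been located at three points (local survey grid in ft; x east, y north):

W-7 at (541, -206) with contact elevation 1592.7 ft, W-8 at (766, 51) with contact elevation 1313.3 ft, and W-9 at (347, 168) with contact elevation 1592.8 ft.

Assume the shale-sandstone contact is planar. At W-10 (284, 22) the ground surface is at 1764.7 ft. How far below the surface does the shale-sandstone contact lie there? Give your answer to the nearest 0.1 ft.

Let the plane be z = a·x + b·y + c.
W-8−W-7: 225a + 257b = −279.4;  W-9−W-7: −194a + 374b = 0.1.
Solving gives a = −0.77996, b = −0.40431.
Then c = 1592.7 − a·541 − b·-206 = 1931.37.
At (284, 22): z_contact = −221.51 − 8.89 + 1931.37 = 1700.97 ft.
Depth below ground = 1764.7 − 1700.97 = 63.7 ft.

63.7 ft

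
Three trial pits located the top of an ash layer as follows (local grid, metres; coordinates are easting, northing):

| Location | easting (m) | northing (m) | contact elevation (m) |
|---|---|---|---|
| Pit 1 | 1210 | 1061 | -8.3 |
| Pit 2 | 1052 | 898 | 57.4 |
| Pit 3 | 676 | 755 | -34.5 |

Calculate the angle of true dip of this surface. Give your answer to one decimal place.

50.0°

Let the plane be z = a·easting + b·northing + c.
Pit 2−Pit 1: −158a − 163b = 65.7;  Pit 3−Pit 1: −534a − 306b = −26.2.
Solving gives a = 0.62994, b = −1.01368.
Gradient magnitude |∇z| = √(a² + b²) = √(0.39682 + 1.02755) = 1.19347.
True dip = arctan(1.19347) = 50.0°, dipping toward NNW (azimuth ≈ 328°).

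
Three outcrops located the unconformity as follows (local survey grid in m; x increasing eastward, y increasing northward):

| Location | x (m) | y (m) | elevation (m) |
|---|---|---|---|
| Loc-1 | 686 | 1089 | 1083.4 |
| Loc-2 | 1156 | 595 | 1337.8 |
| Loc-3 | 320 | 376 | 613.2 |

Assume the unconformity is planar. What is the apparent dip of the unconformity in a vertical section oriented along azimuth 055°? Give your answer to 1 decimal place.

Let the plane be z = a·x + b·y + c.
Loc-2−Loc-1: 470a − 494b = 254.4;  Loc-3−Loc-1: −366a − 713b = −470.2.
Solving gives a = 0.80181, b = 0.24788.
Unit vector along 055° is (sin 55°, cos 55°) = (0.8192, 0.5736).
Slope in that direction = a·(0.8192) + b·(0.5736) = 0.79898.
Apparent dip = arctan|0.79898| = 38.6° (true dip is 40.0°, so apparent ≤ true as expected).

38.6°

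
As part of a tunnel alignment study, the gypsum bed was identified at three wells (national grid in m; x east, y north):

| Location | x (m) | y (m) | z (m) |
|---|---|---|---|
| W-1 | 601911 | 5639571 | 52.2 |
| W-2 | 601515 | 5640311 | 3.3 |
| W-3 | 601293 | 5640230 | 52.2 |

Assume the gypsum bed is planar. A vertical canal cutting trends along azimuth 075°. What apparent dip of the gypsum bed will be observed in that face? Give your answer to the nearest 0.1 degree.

11.2°

Let the plane be z = a·x + b·y + c.
W-2−W-1: −396a + 740b = −48.9;  W-3−W-1: −618a + 659b = 0.
Solving gives a = −0.16412, b = −0.15391.
Unit vector along 075° is (sin 75°, cos 75°) = (0.9659, 0.2588).
Slope in that direction = a·(0.9659) + b·(0.2588) = −0.19836.
Apparent dip = arctan|0.19836| = 11.2° (true dip is 12.7°, so apparent ≤ true as expected).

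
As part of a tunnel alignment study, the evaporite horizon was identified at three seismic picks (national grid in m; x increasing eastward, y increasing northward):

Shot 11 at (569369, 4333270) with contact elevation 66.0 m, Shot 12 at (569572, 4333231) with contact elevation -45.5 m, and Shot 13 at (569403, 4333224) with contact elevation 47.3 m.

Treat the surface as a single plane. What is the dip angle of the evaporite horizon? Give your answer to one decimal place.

28.8°

Let the plane be z = a·x + b·y + c.
Shot 12−Shot 11: 203a − 39b = −111.5;  Shot 13−Shot 11: 34a − 46b = −18.7.
Solving gives a = −0.54914, b = 0.00064.
Gradient magnitude |∇z| = √(a² + b²) = √(0.30155 + 0.00000) = 0.54914.
True dip = arctan(0.54914) = 28.8°, dipping toward E (azimuth ≈ 090°).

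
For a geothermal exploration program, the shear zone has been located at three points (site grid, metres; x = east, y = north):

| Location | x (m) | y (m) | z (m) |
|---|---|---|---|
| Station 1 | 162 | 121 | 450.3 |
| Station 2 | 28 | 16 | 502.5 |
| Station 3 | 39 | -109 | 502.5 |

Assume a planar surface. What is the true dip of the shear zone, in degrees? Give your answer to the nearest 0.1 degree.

Two edge vectors: Station 1→Station 2 = (-134, -105, 52.2), Station 1→Station 3 = (-123, -230, 52.2).
Normal n = (Station 1→Station 2) × (Station 1→Station 3) = (6525, 574.2, 17905).
So ∂z/∂x = −n_x/n_z = −0.36442 and ∂z/∂y = −n_y/n_z = −0.03207.
Gradient magnitude |∇z| = √(a² + b²) = √(0.13280 + 0.00103) = 0.36583.
True dip = arctan(0.36583) = 20.1°, dipping toward E (azimuth ≈ 085°).

20.1°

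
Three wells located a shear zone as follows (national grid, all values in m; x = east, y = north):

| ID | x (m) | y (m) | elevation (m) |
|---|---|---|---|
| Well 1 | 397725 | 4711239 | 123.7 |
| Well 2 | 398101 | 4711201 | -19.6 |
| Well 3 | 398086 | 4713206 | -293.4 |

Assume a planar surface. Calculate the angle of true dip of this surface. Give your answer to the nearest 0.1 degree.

Two edge vectors: Well 1→Well 2 = (376, -38, -143.3), Well 1→Well 3 = (361, 1967, -417.1).
Normal n = (Well 1→Well 2) × (Well 1→Well 3) = (297720.9, 105098.3, 753310).
So ∂z/∂x = −n_x/n_z = −0.39522 and ∂z/∂y = −n_y/n_z = −0.13952.
Gradient magnitude |∇z| = √(a² + b²) = √(0.15620 + 0.01946) = 0.41912.
True dip = arctan(0.41912) = 22.7°, dipping toward ENE (azimuth ≈ 071°).

22.7°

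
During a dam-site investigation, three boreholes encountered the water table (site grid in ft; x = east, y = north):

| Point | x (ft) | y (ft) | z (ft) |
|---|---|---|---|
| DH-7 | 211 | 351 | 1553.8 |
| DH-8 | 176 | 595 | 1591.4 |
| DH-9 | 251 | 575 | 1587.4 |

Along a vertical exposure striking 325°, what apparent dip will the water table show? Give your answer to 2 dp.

7.52°

Let the plane be z = a·x + b·y + c.
DH-8−DH-7: −35a + 244b = 37.6;  DH-9−DH-7: 40a + 224b = 33.6.
Solving gives a = −0.01273, b = 0.15227.
Unit vector along 325° is (sin 325°, cos 325°) = (-0.5736, 0.8192).
Slope in that direction = a·(-0.5736) + b·(0.8192) = 0.13203.
Apparent dip = arctan|0.13203| = 7.52° (true dip is 8.7°, so apparent ≤ true as expected).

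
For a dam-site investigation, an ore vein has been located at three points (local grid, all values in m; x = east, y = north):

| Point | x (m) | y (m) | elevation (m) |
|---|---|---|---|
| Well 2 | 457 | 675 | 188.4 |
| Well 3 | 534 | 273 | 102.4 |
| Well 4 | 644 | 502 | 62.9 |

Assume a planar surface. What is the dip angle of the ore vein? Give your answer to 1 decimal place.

Let the plane be z = a·x + b·y + c.
Well 3−Well 2: 77a − 402b = −86;  Well 4−Well 2: 187a − 173b = −125.5.
Solving gives a = −0.57512, b = 0.10377.
Gradient magnitude |∇z| = √(a² + b²) = √(0.33076 + 0.01077) = 0.58441.
True dip = arctan(0.58441) = 30.3°, dipping toward E (azimuth ≈ 100°).

30.3°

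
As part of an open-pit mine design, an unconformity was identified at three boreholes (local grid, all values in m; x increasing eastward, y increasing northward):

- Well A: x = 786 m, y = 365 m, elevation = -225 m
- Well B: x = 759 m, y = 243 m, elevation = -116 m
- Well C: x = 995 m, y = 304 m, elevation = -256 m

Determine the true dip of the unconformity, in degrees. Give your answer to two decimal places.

41.83°

Let the plane be z = a·x + b·y + c.
Well B−Well A: −27a − 122b = 109;  Well C−Well A: 209a − 61b = −31.
Solving gives a = −0.38427, b = −0.80840.
Gradient magnitude |∇z| = √(a² + b²) = √(0.14766 + 0.65351) = 0.89508.
True dip = arctan(0.89508) = 41.83°, dipping toward NNE (azimuth ≈ 025°).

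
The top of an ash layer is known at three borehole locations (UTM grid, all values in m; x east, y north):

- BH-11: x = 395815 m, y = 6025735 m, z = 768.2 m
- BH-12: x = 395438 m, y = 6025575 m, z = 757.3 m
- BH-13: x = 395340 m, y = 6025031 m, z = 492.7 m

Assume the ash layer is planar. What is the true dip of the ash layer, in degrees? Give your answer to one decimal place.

29.0°

Let the plane be z = a·x + b·y + c.
BH-12−BH-11: −377a − 160b = −10.9;  BH-13−BH-11: −475a − 704b = −275.5.
Solving gives a = −0.19221, b = 0.52102.
Gradient magnitude |∇z| = √(a² + b²) = √(0.03695 + 0.27147) = 0.55535.
True dip = arctan(0.55535) = 29.0°, dipping toward SSE (azimuth ≈ 160°).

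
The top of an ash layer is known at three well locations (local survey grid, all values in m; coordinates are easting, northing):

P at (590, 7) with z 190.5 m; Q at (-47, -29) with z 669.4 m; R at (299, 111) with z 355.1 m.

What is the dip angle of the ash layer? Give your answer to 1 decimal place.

40.5°

Two edge vectors: P→Q = (-637, -36, 478.9), P→R = (-291, 104, 164.6).
Normal n = (P→Q) × (P→R) = (-55731.2, -34509.7, -76724).
So ∂z/∂easting = −n_x/n_z = −0.72639 and ∂z/∂northing = −n_y/n_z = −0.44979.
Gradient magnitude |∇z| = √(a² + b²) = √(0.52764 + 0.20231) = 0.85437.
True dip = arctan(0.85437) = 40.5°, dipping toward ENE (azimuth ≈ 058°).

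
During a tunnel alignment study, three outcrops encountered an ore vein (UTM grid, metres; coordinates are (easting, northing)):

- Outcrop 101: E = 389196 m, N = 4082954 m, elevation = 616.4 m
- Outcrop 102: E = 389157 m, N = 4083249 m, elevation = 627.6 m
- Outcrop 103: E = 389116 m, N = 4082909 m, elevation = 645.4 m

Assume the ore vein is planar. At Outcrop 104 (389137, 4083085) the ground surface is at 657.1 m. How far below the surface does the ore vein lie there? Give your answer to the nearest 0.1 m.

Two edge vectors: Outcrop 101→Outcrop 102 = (-39, 295, 11.2), Outcrop 101→Outcrop 103 = (-80, -45, 29).
Normal n = (Outcrop 101→Outcrop 102) × (Outcrop 101→Outcrop 103) = (9059, 235, 25355).
So ∂z/∂E = −n_x/n_z = −0.357286531 and ∂z/∂N = −n_y/n_z = −0.009268389.
Intercept c from Outcrop 101: 616.4 + 139054.49 + 37842.41 = 177513.29.
At (389137, 4083085): z_contact = −139033.41 − 37843.62 + 177513.29 = 636.27 m.
Depth below ground = 657.1 − 636.27 = 20.8 m.

20.8 m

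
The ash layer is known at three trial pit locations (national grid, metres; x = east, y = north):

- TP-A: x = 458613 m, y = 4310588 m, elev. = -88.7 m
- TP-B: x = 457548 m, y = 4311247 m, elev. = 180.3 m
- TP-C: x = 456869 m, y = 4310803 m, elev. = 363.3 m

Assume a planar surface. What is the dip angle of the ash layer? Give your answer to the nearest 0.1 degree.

Let the plane be z = a·x + b·y + c.
TP-B−TP-A: −1065a + 659b = 269;  TP-C−TP-A: −1744a + 215b = 452.
Solving gives a = −0.26081, b = −0.01330.
Gradient magnitude |∇z| = √(a² + b²) = √(0.06802 + 0.00018) = 0.26115.
True dip = arctan(0.26115) = 14.6°, dipping toward E (azimuth ≈ 087°).

14.6°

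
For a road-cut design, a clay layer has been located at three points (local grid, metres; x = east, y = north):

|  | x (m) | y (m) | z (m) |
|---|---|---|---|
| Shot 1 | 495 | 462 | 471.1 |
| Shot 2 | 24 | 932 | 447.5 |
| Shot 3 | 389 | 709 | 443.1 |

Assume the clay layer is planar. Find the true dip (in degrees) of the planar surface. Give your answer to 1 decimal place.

Let the plane be z = a·x + b·y + c.
Shot 2−Shot 1: −471a + 470b = −23.6;  Shot 3−Shot 1: −106a + 247b = −28.
Solving gives a = −0.11021, b = −0.16066.
Gradient magnitude |∇z| = √(a² + b²) = √(0.01215 + 0.02581) = 0.19482.
True dip = arctan(0.19482) = 11.0°, dipping toward NE (azimuth ≈ 034°).

11.0°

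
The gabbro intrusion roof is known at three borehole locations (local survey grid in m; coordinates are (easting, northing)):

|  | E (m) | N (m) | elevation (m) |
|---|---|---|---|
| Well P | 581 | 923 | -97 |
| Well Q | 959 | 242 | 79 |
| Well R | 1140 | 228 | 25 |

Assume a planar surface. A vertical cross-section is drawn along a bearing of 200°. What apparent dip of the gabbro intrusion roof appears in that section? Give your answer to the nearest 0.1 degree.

Let the plane be z = a·E + b·N + c.
Well Q−Well P: 378a − 681b = 176;  Well R−Well P: 559a − 695b = 122.
Solving gives a = −0.33261, b = −0.44307.
Unit vector along 200° is (sin 200°, cos 200°) = (-0.3420, -0.9397).
Slope in that direction = a·(-0.3420) + b·(-0.9397) = 0.53011.
Apparent dip = arctan|0.53011| = 27.9° (true dip is 29.0°, so apparent ≤ true as expected).

27.9°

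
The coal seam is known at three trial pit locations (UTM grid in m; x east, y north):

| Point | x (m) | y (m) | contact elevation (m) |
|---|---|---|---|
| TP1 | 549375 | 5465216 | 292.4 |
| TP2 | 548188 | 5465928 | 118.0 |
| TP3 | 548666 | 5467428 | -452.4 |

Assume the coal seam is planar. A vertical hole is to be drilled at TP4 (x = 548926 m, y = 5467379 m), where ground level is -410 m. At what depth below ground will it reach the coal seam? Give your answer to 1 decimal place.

Let the plane be z = a·x + b·y + c.
TP2−TP1: −1187a + 712b = −174.4;  TP3−TP1: −709a + 2212b = −744.8.
Solving gives a = −0.068145203, b = −0.358551062.
Then c = 292.4 − a·549375 − b·5465216 = 1997288.67.
At (548926, 5467379): z_contact = −37406.67 − 1960334.55 + 1997288.67 = -452.55 m.
Depth below ground = -410 − (-452.55) = 42.5 m.

42.5 m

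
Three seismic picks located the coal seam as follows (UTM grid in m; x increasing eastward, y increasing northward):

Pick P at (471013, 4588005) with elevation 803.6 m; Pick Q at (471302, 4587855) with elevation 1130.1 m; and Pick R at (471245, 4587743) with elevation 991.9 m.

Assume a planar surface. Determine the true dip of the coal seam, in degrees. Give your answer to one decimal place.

56.2°

Let the plane be z = a·x + b·y + c.
Pick Q−Pick P: 289a − 150b = 326.5;  Pick R−Pick P: 232a − 262b = 188.3.
Solving gives a = 1.40031, b = 0.52127.
Gradient magnitude |∇z| = √(a² + b²) = √(1.96088 + 0.27172) = 1.49419.
True dip = arctan(1.49419) = 56.2°, dipping toward WSW (azimuth ≈ 250°).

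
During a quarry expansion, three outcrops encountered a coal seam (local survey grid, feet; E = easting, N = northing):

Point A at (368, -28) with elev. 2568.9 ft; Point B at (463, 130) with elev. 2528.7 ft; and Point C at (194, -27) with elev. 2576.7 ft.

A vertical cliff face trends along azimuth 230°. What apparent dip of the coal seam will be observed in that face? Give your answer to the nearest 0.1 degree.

10.3°

Two edge vectors: Point A→Point B = (95, 158, -40.2), Point A→Point C = (-174, 1, 7.8).
Normal n = (Point A→Point B) × (Point A→Point C) = (1272.6, 6253.8, 27587).
So ∂z/∂E = −n_x/n_z = −0.04613 and ∂z/∂N = −n_y/n_z = −0.22669.
Unit vector along 230° is (sin 230°, cos 230°) = (-0.7660, -0.6428).
Slope in that direction = a·(-0.7660) + b·(-0.6428) = 0.18105.
Apparent dip = arctan|0.18105| = 10.3° (true dip is 13.0°, so apparent ≤ true as expected).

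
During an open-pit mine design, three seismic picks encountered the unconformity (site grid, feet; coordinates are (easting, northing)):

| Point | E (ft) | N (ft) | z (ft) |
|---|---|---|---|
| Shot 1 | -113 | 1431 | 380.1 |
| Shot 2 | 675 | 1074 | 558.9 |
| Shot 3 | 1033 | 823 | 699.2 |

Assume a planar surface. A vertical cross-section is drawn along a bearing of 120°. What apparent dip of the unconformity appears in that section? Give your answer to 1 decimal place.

15.0°

Two edge vectors: Shot 1→Shot 2 = (788, -357, 178.8), Shot 1→Shot 3 = (1146, -608, 319.1).
Normal n = (Shot 1→Shot 2) × (Shot 1→Shot 3) = (-5208.3, -46546, -69982).
So ∂z/∂E = −n_x/n_z = −0.07442 and ∂z/∂N = −n_y/n_z = −0.66511.
Unit vector along 120° is (sin 120°, cos 120°) = (0.8660, -0.5000).
Slope in that direction = a·(0.8660) + b·(-0.5000) = 0.26810.
Apparent dip = arctan|0.26810| = 15.0° (true dip is 33.8°, so apparent ≤ true as expected).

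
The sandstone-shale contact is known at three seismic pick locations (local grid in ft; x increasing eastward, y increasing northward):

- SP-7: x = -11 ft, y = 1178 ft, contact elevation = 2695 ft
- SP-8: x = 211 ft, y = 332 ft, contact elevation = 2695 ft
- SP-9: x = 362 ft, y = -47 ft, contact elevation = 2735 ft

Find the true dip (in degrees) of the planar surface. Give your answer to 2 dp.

38.74°

Let the plane be z = a·x + b·y + c.
SP-8−SP-7: 222a − 846b = 0;  SP-9−SP-7: 373a − 1225b = 40.
Solving gives a = 0.77600, b = 0.20363.
Gradient magnitude |∇z| = √(a² + b²) = √(0.60218 + 0.04147) = 0.80228.
True dip = arctan(0.80228) = 38.74°, dipping toward WSW (azimuth ≈ 255°).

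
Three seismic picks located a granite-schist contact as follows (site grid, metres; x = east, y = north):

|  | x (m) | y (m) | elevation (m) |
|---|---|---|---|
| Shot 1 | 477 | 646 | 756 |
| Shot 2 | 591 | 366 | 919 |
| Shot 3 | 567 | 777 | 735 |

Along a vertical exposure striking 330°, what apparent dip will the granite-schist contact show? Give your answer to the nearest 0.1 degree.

Let the plane be z = a·x + b·y + c.
Shot 2−Shot 1: 114a − 280b = 163;  Shot 3−Shot 1: 90a + 131b = −21.
Solving gives a = 0.38553, b = −0.42518.
Unit vector along 330° is (sin 330°, cos 330°) = (-0.5000, 0.8660).
Slope in that direction = a·(-0.5000) + b·(0.8660) = −0.56098.
Apparent dip = arctan|0.56098| = 29.3° (true dip is 29.9°, so apparent ≤ true as expected).

29.3°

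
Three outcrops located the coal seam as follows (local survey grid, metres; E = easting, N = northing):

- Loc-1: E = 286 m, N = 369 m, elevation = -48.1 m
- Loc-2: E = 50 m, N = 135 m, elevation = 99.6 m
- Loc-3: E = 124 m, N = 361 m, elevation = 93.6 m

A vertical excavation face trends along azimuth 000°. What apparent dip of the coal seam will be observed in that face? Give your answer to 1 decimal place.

14.8°

Two edge vectors: Loc-1→Loc-2 = (-236, -234, 147.7), Loc-1→Loc-3 = (-162, -8, 141.7).
Normal n = (Loc-1→Loc-2) × (Loc-1→Loc-3) = (-31976.2, 9513.8, -36020).
So ∂z/∂E = −n_x/n_z = −0.88773 and ∂z/∂N = −n_y/n_z = 0.26413.
Unit vector along 000° is (sin 0°, cos 0°) = (0.0000, 1.0000).
Slope in that direction = a·(0.0000) + b·(1.0000) = 0.26413.
Apparent dip = arctan|0.26413| = 14.8° (true dip is 42.8°, so apparent ≤ true as expected).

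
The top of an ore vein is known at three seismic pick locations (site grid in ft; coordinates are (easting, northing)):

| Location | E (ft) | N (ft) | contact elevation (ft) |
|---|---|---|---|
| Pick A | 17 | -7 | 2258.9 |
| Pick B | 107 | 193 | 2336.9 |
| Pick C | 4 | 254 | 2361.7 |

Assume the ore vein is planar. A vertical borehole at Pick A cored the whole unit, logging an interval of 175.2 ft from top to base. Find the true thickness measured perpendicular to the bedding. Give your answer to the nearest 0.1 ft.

163.0 ft

Two edge vectors: Pick A→Pick B = (90, 200, 78), Pick A→Pick C = (-13, 261, 102.8).
Normal n = (Pick A→Pick B) × (Pick A→Pick C) = (202, -10266, 26090).
So ∂z/∂E = −n_x/n_z = −0.00774 and ∂z/∂N = −n_y/n_z = 0.39348.
|∇z| = √(a²+b²) = 0.39356, so dip δ = arctan(0.39356) = 21.48°.
True thickness = vertical thickness × cos δ = 175.2 × cos 21.48° = 163.0 ft.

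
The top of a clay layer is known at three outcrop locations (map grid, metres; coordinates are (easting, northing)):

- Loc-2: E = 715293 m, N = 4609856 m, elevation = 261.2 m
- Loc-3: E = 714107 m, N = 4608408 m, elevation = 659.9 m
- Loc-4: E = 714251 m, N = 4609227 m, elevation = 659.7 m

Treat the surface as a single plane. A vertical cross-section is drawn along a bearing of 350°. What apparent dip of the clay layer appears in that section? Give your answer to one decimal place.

8.4°

Two edge vectors: Loc-2→Loc-3 = (-1186, -1448, 398.7), Loc-2→Loc-4 = (-1042, -629, 398.5).
Normal n = (Loc-2→Loc-3) × (Loc-2→Loc-4) = (-326245.7, 57175.6, -762822).
So ∂z/∂E = −n_x/n_z = −0.42768 and ∂z/∂N = −n_y/n_z = 0.07495.
Unit vector along 350° is (sin 350°, cos 350°) = (-0.1736, 0.9848).
Slope in that direction = a·(-0.1736) + b·(0.9848) = 0.14808.
Apparent dip = arctan|0.14808| = 8.4° (true dip is 23.5°, so apparent ≤ true as expected).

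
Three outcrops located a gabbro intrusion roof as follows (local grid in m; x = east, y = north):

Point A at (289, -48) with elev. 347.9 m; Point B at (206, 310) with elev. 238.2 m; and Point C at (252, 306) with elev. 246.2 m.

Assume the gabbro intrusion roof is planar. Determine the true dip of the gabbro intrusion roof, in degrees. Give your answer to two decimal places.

Two edge vectors: Point A→Point B = (-83, 358, -109.7), Point A→Point C = (-37, 354, -101.7).
Normal n = (Point A→Point B) × (Point A→Point C) = (2425.2, -4382.2, -16136).
So ∂z/∂x = −n_x/n_z = 0.15030 and ∂z/∂y = −n_y/n_z = −0.27158.
Gradient magnitude |∇z| = √(a² + b²) = √(0.02259 + 0.07376) = 0.31039.
True dip = arctan(0.31039) = 17.24°, dipping toward NNW (azimuth ≈ 331°).

17.24°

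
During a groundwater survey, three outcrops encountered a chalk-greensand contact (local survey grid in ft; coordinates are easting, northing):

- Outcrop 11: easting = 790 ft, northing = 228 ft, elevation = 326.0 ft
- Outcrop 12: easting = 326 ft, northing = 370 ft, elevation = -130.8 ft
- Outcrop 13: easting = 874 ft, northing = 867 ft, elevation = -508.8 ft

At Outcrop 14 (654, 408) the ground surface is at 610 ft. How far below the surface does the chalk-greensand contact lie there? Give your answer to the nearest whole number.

609 ft

Let the plane be z = a·easting + b·northing + c.
Outcrop 12−Outcrop 11: −464a + 142b = −456.8;  Outcrop 13−Outcrop 11: 84a + 639b = −834.8.
Solving gives a = 0.56206, b = −1.38030.
Then c = 326 − a·790 − b·228 = 196.68.
At (654, 408): z_contact = 367.6 − 563.2 + 196.68 = 1.1 ft.
Depth below ground = 610 − 1.1 = 609 ft.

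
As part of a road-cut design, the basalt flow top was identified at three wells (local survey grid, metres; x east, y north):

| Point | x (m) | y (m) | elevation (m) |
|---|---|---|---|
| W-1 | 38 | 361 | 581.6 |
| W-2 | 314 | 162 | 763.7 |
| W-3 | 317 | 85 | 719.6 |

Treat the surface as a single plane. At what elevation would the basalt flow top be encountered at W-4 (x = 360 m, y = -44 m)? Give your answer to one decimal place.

687.6 m

Two edge vectors: W-1→W-2 = (276, -199, 182.1), W-1→W-3 = (279, -276, 138).
Normal n = (W-1→W-2) × (W-1→W-3) = (22797.6, 12717.9, -20655).
So ∂z/∂x = −n_x/n_z = 1.10373 and ∂z/∂y = −n_y/n_z = 0.61573.
Intercept c from W-1: 581.6 − 41.94 − 222.28 = 317.38.
At (360, -44): z = 397.3 − 27.1 + 317.38 = 687.6 m.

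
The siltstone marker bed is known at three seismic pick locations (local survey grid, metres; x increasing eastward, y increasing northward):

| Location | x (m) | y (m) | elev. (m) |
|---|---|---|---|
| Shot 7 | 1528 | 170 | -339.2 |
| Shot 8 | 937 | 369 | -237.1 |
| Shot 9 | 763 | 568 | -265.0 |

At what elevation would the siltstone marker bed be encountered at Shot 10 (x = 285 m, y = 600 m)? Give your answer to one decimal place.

Let the plane be z = a·x + b·y + c.
Shot 8−Shot 7: −591a + 199b = 102.1;  Shot 9−Shot 7: −765a + 398b = 74.2.
Solving gives a = −0.311751, b = −0.412787.
Then c = -339.2 − a·1528 − b·170 = 207.33.
At (285, 600): z = −88.8 − 247.7 + 207.33 = -129.2 m.

-129.2 m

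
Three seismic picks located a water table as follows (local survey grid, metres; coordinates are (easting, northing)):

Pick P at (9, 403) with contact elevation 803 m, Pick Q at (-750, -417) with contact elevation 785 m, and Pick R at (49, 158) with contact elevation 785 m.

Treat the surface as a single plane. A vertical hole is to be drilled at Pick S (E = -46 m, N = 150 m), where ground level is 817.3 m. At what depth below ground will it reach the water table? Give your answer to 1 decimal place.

Let the plane be z = a·E + b·N + c.
Pick Q−Pick P: −759a − 820b = −18;  Pick R−Pick P: 40a − 245b = −18.
Solving gives a = −0.04731, b = 0.06574.
Then c = 803 − a·9 − b·403 = 776.93.
At (-46, 150): z_contact = 2.18 + 9.86 + 776.93 = 788.97 m.
Depth below ground = 817.3 − 788.97 = 28.3 m.

28.3 m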